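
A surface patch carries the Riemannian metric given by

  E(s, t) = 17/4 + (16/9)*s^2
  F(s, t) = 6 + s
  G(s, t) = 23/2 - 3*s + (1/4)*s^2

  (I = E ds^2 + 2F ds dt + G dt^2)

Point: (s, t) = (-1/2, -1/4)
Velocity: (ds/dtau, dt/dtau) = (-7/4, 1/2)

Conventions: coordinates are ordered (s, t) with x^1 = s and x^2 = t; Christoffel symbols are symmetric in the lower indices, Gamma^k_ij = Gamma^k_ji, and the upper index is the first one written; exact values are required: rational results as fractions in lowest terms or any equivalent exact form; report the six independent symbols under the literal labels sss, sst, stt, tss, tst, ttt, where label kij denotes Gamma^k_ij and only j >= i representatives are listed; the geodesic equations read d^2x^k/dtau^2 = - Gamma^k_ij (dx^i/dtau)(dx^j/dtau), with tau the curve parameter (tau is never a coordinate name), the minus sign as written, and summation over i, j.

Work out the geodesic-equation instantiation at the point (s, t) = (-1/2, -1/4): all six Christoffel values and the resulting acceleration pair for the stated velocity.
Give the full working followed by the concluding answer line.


E = 169/36, F = 11/2, G = 209/16 at the point
E_s = -16/9, E_t = 0, F_s = 1, F_t = 0, G_s = -13/4, G_t = 0
EG - F^2 = 17897/576;  g^inv = (576/17897) * [[209/16, -11/2], [-11/2, 169/36]]
first-kind symbols [ij,l] = (1/2)(d_i g_jl + d_j g_il - d_l g_ij): [ss,s] = E_s/2 = -8/9, [ss,t] = F_s - E_t/2 = 1, [st,s] = E_t/2 = 0, [st,t] = G_s/2 = -13/8, [tt,s] = F_t - G_s/2 = 13/8, [tt,t] = G_t/2 = 0
Gamma^s_ij = (G*[ij,s] - F*[ij,t])/(EG - F^2), Gamma^t_ij = (E*[ij,t] - F*[ij,s])/(EG - F^2)
Gamma_sss = -896/1627, Gamma_sst = 468/1627, Gamma_stt = 2223/3254, Gamma_tss = 5520/17897, Gamma_tst = -4394/17897, Gamma_ttt = -468/1627
d^2s/dtau^2 = -(Gamma_sss*(-7/4)^2 + 2*Gamma_sst*(-7/4)*(1/2) + Gamma_stt*(1/2)^2) = 26281/13016
d^2t/dtau^2 = -(Gamma_tss*(-7/4)^2 + 2*Gamma_tst*(-7/4)*(1/2) + Gamma_ttt*(1/2)^2) = -46615/35794

Answer: Gamma_sss = -896/1627, Gamma_sst = 468/1627, Gamma_stt = 2223/3254, Gamma_tss = 5520/17897, Gamma_tst = -4394/17897, Gamma_ttt = -468/1627; accelerations (d^2s/dtau^2, d^2t/dtau^2) = (26281/13016, -46615/35794)


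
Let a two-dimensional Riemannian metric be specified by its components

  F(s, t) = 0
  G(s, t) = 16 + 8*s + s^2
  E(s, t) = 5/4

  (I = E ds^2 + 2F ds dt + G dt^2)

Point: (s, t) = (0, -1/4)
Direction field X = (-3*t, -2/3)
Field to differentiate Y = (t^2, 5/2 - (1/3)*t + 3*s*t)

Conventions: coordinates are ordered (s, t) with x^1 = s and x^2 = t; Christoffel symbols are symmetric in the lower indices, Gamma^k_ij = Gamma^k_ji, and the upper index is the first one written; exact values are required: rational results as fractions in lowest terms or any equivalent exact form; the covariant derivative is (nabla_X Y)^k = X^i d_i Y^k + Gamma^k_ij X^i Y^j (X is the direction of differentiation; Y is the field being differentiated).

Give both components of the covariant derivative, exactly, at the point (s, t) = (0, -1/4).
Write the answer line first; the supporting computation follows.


Answer: (nabla_X Y)^s = 263/45, (nabla_X Y)^t = 77/576

E = 5/4, F = 0, G = 16 at the point
E_s = 0, E_t = 0, F_s = 0, F_t = 0, G_s = 8, G_t = 0
EG - F^2 = 20;  g^inv = (1/20) * [[16, 0], [0, 5/4]]
first-kind symbols [ij,l] = (1/2)(d_i g_jl + d_j g_il - d_l g_ij): [ss,s] = E_s/2 = 0, [ss,t] = F_s - E_t/2 = 0, [st,s] = E_t/2 = 0, [st,t] = G_s/2 = 4, [tt,s] = F_t - G_s/2 = -4, [tt,t] = G_t/2 = 0
Gamma^s_ij = (G*[ij,s] - F*[ij,t])/(EG - F^2), Gamma^t_ij = (E*[ij,t] - F*[ij,s])/(EG - F^2)
Gamma_sss = 0, Gamma_sst = 0, Gamma_stt = -16/5, Gamma_tss = 0, Gamma_tst = 1/4, Gamma_ttt = 0
X = (3/4, -2/3), Y = (1/16, 31/12) at the point


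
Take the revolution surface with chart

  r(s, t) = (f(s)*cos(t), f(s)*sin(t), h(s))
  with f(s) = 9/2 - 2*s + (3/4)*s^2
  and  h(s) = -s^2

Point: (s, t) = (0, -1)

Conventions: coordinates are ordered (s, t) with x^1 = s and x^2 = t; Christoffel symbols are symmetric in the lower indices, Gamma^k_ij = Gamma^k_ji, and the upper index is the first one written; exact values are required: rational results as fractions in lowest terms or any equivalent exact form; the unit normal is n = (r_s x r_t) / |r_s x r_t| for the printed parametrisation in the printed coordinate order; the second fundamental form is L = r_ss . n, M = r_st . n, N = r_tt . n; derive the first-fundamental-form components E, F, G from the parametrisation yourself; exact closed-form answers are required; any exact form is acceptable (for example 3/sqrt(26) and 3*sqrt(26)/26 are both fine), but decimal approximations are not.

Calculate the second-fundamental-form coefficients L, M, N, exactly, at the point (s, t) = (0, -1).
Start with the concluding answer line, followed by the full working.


Answer: L = 2, M = 0, N = 0

f = 9/2, f' = -2, f'' = 3/2, h' = 0, h'' = -2
E = 4, F = 0, G = 81/4; answer radicand W^2 = 4
unnormalised second-form numerators: l = 4, m = 0, n = 0; L = l/sqrt(4), and similarly M = m/sqrt(W^2), N = n/sqrt(W^2)


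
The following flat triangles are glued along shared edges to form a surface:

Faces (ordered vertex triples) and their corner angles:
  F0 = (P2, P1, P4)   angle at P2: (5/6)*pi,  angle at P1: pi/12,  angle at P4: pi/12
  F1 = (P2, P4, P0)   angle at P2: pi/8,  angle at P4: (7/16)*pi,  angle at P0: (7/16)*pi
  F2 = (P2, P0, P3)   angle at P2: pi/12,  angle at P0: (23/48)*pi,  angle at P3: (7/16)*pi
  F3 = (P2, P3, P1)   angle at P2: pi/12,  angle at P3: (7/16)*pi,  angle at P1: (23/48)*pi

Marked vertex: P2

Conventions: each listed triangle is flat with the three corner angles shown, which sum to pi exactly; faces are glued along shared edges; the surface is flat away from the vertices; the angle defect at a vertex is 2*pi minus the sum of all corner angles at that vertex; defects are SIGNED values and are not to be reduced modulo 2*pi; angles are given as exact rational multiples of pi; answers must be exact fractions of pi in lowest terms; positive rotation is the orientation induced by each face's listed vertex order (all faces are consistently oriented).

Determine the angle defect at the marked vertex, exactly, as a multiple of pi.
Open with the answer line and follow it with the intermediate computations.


Answer: defect(P2) = (7/8)*pi

Sum of corner angles at P2: (9/8)*pi
defect = 2*pi - (9/8)*pi


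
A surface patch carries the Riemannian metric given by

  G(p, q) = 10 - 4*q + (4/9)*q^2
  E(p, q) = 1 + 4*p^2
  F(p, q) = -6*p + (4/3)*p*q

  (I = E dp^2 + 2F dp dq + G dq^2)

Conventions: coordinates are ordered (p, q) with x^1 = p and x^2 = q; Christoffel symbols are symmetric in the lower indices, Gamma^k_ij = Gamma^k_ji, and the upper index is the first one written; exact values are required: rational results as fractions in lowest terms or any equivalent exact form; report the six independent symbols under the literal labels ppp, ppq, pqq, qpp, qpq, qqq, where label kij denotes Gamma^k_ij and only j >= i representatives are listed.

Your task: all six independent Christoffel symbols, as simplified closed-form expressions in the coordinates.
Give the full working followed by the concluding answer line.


E = 1 + 4*p^2; F = -6*p + (4/3)*p*q; G = 10 - 4*q + (4/9)*q^2
Gamma^k_ij = (1/2) g^{kl} (d_i g_jl + d_j g_il - d_l g_ij), with g^inv = (1/(EG-F^2)) [[G, -F], [-F, E]]
first partials: E_p = 8*p, E_q = 0, F_p = -6 + (4/3)*q, F_q = (4/3)*p, G_p = 0, G_q = -4 + (8/9)*q
D = EG - F^2 = 10 - 4*q + (4/9)*q^2 + 4*p^2
expanded: Gamma^p_pp = (G E_p - 2F F_p + F E_q)/(2D), Gamma^p_pq = (G E_q - F G_p)/(2D), Gamma^p_qq = (2G F_q - G G_p - F G_q)/(2D), Gamma^q_pp = (2E F_p - E E_q - F E_p)/(2D), Gamma^q_pq = (E G_p - F E_q)/(2D), Gamma^q_qq = (E G_q - 2F F_q + F G_p)/(2D); substitute and cancel common factors

Answer: Gamma_ppp = 18*p/(18*p^2 + 2*q^2 - 18*q + 45), Gamma_ppq = 0, Gamma_pqq = 6*p/(18*p^2 + 2*q^2 - 18*q + 45), Gamma_qpp = (6*q - 27)/(18*p^2 + 2*q^2 - 18*q + 45), Gamma_qpq = 0, Gamma_qqq = (2*q - 9)/(18*p^2 + 2*q^2 - 18*q + 45)


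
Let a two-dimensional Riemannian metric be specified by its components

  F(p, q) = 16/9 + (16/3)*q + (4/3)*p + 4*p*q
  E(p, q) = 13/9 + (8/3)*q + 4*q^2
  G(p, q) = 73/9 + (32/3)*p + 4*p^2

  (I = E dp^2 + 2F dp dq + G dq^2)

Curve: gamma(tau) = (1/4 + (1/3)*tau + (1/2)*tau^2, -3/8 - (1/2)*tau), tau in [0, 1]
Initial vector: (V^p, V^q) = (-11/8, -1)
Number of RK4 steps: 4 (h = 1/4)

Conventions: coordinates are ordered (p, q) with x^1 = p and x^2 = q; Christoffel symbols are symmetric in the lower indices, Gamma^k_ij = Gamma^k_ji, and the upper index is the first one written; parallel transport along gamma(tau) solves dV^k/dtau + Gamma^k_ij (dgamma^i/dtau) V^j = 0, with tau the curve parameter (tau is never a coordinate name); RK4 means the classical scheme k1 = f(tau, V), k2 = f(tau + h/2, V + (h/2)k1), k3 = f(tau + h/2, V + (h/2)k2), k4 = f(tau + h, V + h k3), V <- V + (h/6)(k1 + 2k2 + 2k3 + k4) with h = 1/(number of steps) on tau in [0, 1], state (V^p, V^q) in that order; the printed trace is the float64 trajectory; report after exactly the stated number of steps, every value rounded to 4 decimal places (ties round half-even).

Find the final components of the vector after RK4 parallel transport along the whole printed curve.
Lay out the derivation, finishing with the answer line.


gamma'(tau) = (1/3 + tau, -1/2); f(tau, V)^k = -Gamma^k_ij(gamma(tau)) gamma'^i(tau) V^j; h = 1/4; intermediate values shown to 6 dp
curve data and Christoffel symbols at the stage parameters:
  tau = 0.000000: gamma = (0.250000, -0.375000), gamma' = (0.333333, -0.500000); Gamma_ppp = 0.000000, Gamma_ppq = -0.015104, Gamma_pqq = 0.000000, Gamma_qpp = 0.000000, Gamma_qpq = 0.573946, Gamma_qqq = 0.000000
  tau = 0.125000: gamma = (0.299479, -0.437500), gamma' = (0.458333, -0.500000); Gamma_ppp = 0.000000, Gamma_ppq = -0.035589, Gamma_pqq = 0.000000, Gamma_qpp = 0.000000, Gamma_qpq = 0.557859, Gamma_qqq = 0.000000
  tau = 0.250000: gamma = (0.364583, -0.500000), gamma' = (0.583333, -0.500000); Gamma_ppp = 0.000000, Gamma_ppq = -0.052731, Gamma_pqq = 0.000000, Gamma_qpp = 0.000000, Gamma_qpq = 0.537197, Gamma_qqq = 0.000000
  tau = 0.375000: gamma = (0.445312, -0.562500), gamma' = (0.708333, -0.500000); Gamma_ppp = 0.000000, Gamma_ppq = -0.066117, Gamma_pqq = 0.000000, Gamma_qpp = 0.000000, Gamma_qpq = 0.513155, Gamma_qqq = 0.000000
  tau = 0.500000: gamma = (0.541667, -0.625000), gamma' = (0.833333, -0.500000); Gamma_ppp = 0.000000, Gamma_ppq = -0.075744, Gamma_pqq = 0.000000, Gamma_qpp = 0.000000, Gamma_qpq = 0.486925, Gamma_qqq = 0.000000
  tau = 0.625000: gamma = (0.653646, -0.687500), gamma' = (0.958333, -0.500000); Gamma_ppp = 0.000000, Gamma_ppq = -0.081916, Gamma_pqq = 0.000000, Gamma_qpp = 0.000000, Gamma_qpq = 0.459574, Gamma_qqq = 0.000000
  tau = 0.750000: gamma = (0.781250, -0.750000), gamma' = (1.083333, -0.500000); Gamma_ppp = 0.000000, Gamma_ppq = -0.085120, Gamma_pqq = 0.000000, Gamma_qpp = 0.000000, Gamma_qpq = 0.431982, Gamma_qqq = 0.000000
  tau = 0.875000: gamma = (0.924479, -0.812500), gamma' = (1.208333, -0.500000); Gamma_ppp = 0.000000, Gamma_ppq = -0.085913, Gamma_pqq = 0.000000, Gamma_qpp = 0.000000, Gamma_qpq = 0.404820, Gamma_qqq = 0.000000
  tau = 1.000000: gamma = (1.083333, -0.875000), gamma' = (1.333333, -0.500000); Gamma_ppp = 0.000000, Gamma_ppq = -0.084852, Gamma_pqq = 0.000000, Gamma_qpp = 0.000000, Gamma_qpq = 0.378569, Gamma_qqq = 0.000000
step 0: V^p = -1.3750, V^q = -1.0000
step 1: k1 = (0.005349, -0.203272), k2 = (0.007729, -0.121159), k3 = (0.007892, -0.123701), k4 = (0.004490, -0.045737); V <- V + (h/6)(k1 + 2k2 + 2k3 + k4): V^p = -1.3733, V^q = -1.0308
step 2: k1 = (0.004501, -0.045853), k2 = (-0.003163, 0.024546), k3 = (-0.002719, 0.021101), k4 = (-0.012695, 0.081610); V <- V + (h/6)(k1 + 2k2 + 2k3 + k4): V^p = -1.3741, V^q = -1.0255
step 3: k1 = (-0.012688, 0.081566), k2 = (-0.023357, 0.131040), k3 = (-0.022817, 0.128010), k4 = (-0.032887, 0.166902); V <- V + (h/6)(k1 + 2k2 + 2k3 + k4): V^p = -1.3799, V^q = -0.9935
step 4: k1 = (-0.032891, 0.166921), k2 = (-0.041525, 0.195663), k3 = (-0.041106, 0.193688), k4 = (-0.047949, 0.213927); V <- V + (h/6)(k1 + 2k2 + 2k3 + k4): V^p = -1.3901, V^q = -0.9452

Answer: V^p = -1.3901, V^q = -0.9452


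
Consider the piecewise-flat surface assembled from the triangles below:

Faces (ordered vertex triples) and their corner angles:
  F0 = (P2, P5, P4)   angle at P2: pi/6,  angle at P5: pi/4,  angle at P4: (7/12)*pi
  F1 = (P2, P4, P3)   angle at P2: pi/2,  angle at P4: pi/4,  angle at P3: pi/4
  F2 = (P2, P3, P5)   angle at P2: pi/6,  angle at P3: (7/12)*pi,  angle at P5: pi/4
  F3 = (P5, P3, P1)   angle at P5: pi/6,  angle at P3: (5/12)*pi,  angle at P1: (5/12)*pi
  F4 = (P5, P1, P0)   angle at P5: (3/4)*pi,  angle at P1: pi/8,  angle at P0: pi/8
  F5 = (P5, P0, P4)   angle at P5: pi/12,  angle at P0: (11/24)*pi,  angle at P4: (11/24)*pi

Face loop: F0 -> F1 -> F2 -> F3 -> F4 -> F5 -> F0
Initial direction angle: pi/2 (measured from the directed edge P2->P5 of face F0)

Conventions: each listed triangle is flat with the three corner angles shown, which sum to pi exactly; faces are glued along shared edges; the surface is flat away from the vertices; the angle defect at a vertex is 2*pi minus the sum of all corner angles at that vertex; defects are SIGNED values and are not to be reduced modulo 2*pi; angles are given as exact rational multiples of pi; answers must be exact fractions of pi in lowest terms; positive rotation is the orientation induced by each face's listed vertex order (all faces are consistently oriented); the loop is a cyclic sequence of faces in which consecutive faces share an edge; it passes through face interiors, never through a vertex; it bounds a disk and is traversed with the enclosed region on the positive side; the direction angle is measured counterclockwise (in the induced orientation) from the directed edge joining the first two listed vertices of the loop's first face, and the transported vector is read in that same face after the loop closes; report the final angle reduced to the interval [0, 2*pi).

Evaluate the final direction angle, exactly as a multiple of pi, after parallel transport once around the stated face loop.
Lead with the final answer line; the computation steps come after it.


Answer: final direction angle = pi/6

enclosed vertex P2: corner angles sum to (5/6)*pi, defect = 2*pi - (5/6)*pi = (7/6)*pi
enclosed vertex P5: corner angles sum to (3/2)*pi, defect = 2*pi - (3/2)*pi = pi/2
the rotation equals the total enclosed defect, so the final angle is initial + defects (mod 2*pi)
final angle = pi/2 + (5/3)*pi = pi/6 (mod 2*pi)


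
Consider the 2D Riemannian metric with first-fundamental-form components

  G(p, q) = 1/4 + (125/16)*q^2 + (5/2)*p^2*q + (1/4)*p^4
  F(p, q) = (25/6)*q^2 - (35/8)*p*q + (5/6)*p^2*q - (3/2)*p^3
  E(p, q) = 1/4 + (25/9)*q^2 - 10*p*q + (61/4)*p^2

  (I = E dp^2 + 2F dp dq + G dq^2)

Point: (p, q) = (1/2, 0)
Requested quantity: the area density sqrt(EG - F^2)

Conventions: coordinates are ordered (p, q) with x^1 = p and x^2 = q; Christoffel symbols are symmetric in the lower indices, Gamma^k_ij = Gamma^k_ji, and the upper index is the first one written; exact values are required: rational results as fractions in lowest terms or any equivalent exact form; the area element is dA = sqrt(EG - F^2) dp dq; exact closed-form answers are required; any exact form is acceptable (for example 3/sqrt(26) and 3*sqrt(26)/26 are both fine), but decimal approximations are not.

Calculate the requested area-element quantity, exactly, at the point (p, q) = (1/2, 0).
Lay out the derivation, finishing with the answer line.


E = 65/16, F = -3/16, G = 17/64; EG - F^2 = 1069/1024

Answer: sqrt(EG - F^2) = sqrt(1069)/32


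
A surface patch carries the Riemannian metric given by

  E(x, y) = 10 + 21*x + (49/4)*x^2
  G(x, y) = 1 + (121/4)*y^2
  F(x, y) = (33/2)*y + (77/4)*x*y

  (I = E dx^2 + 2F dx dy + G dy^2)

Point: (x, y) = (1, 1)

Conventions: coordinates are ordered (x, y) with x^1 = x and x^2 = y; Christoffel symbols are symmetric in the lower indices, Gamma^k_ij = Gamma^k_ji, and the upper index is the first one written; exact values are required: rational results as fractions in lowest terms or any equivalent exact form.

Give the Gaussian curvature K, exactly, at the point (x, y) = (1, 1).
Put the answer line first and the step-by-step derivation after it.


Answer: K = 11/3087

E = 173/4, F = 143/4, G = 125/4, EG - F^2 = 147/2 at the point
E_x = 91/2, E_y = 0, F_x = 77/4, F_y = 143/4, G_x = 0, G_y = 121/2
E_yy = 0, F_xy = 77/4, G_xx = 0
K follows from Brioschi's formula, (det M1 - det M2)/(EG - F^2)^2.
M1 = [[-E_yy/2 + F_xy - G_xx/2, E_x/2, F_x - E_y/2], [F_y - G_x/2, E, F], [G_y/2, F, G]] = [[77/4, 91/4, 77/4], [143/4, 173/4, 143/4], [121/4, 143/4, 125/4]]; det M1 = 77/4
M2 = [[0, E_y/2, G_x/2], [E_y/2, E, F], [G_x/2, F, G]] = [[0, 0, 0], [0, 173/4, 143/4], [0, 143/4, 125/4]]; det M2 = 0
det M1 - det M2 = 77/4; K = 77/4 / (147/2)^2 = 11/3087


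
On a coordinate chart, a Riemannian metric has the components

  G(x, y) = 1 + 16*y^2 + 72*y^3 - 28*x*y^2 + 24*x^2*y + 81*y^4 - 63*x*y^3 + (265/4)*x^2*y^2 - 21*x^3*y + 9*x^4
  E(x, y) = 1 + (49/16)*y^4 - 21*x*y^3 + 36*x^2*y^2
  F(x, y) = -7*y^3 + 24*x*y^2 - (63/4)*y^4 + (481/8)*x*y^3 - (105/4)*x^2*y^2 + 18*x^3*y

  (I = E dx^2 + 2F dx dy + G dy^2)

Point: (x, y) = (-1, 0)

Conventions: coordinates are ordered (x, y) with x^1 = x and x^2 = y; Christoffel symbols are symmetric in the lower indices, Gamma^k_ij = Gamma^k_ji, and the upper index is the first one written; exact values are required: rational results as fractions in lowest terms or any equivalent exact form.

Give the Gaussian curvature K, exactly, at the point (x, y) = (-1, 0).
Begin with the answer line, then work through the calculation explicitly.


Answer: K = -9/25

E = 1, F = 0, G = 10, EG - F^2 = 10 at the point
E_x = 0, E_y = 0, F_x = 0, F_y = -18, G_x = -36, G_y = 45
E_yy = 72, F_xy = 54, G_xx = 108
Apply the Brioschi formula K = (det M1 - det M2)/(EG - F^2)^2 over the derivative matrices of E, F, G.
M1 = [[-E_yy/2 + F_xy - G_xx/2, E_x/2, F_x - E_y/2], [F_y - G_x/2, E, F], [G_y/2, F, G]] = [[-36, 0, 0], [0, 1, 0], [45/2, 0, 10]]; det M1 = -360
M2 = [[0, E_y/2, G_x/2], [E_y/2, E, F], [G_x/2, F, G]] = [[0, 0, -18], [0, 1, 0], [-18, 0, 10]]; det M2 = -324
det M1 - det M2 = -36; K = -36 / (10)^2 = -9/25


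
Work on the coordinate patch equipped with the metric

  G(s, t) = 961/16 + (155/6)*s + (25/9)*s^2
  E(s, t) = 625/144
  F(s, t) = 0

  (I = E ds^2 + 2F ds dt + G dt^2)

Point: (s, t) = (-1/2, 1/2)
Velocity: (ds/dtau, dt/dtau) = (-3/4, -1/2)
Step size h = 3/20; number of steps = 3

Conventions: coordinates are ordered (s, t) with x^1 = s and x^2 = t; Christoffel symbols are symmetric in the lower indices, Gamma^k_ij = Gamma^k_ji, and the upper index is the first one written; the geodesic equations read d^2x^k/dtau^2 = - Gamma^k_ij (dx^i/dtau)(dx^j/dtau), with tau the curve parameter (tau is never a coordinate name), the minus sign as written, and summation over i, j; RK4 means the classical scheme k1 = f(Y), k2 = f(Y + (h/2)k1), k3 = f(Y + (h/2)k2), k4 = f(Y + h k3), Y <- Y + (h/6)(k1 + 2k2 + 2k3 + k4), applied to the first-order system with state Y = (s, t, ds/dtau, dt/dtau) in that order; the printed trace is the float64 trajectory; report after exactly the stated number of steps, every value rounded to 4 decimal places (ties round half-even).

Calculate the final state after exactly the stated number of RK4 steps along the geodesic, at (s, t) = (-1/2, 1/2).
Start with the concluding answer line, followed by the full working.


Answer: s = -0.7650, t = 0.2581, ds/dtau = -0.4168, dt/dtau = -0.5705

f(Y) = (ds/dtau, dt/dtau, -Gamma^s_ij Y'^i Y'^j, -Gamma^t_ij Y'^i Y'^j) with the Gammas evaluated at the stage position; h = 0.150000; intermediate values shown to 6 dp
step 0: s = -0.5000, t = 0.5000, ds/dtau = -0.7500, dt/dtau = -0.5000
step 1:
  k1: at (s, t) = (-0.500000, 0.500000), (ds/dtau, dt/dtau) = (-0.750000, -0.500000); Gamma_sss = 0.000000, Gamma_sst = 0.000000, Gamma_stt = -2.656000, Gamma_tss = 0.000000, Gamma_tst = 0.240964, Gamma_ttt = 0.000000; k1 = (-0.750000, -0.500000, 0.664000, -0.180723)
  k2: at (s, t) = (-0.556250, 0.462500), (ds/dtau, dt/dtau) = (-0.700200, -0.513554); Gamma_sss = 0.000000, Gamma_sst = 0.000000, Gamma_stt = -2.620000, Gamma_tss = 0.000000, Gamma_tst = 0.244275, Gamma_ttt = 0.000000; k2 = (-0.700200, -0.513554, 0.690993, -0.175678)
  k3: at (s, t) = (-0.552515, 0.461483), (ds/dtau, dt/dtau) = (-0.698175, -0.513176); Gamma_sss = 0.000000, Gamma_sst = 0.000000, Gamma_stt = -2.622390, Gamma_tss = 0.000000, Gamma_tst = 0.244052, Gamma_ttt = 0.000000; k3 = (-0.698175, -0.513176, 0.690605, -0.174881)
  k4: at (s, t) = (-0.604726, 0.423024), (ds/dtau, dt/dtau) = (-0.646409, -0.526232); Gamma_sss = 0.000000, Gamma_sst = 0.000000, Gamma_stt = -2.588975, Gamma_tss = 0.000000, Gamma_tst = 0.247202, Gamma_ttt = 0.000000; k4 = (-0.646409, -0.526232, 0.716940, -0.168177)
  Y <- Y + (h/6)(k1 + 2k2 + 2k3 + k4): s = -0.6048, t = 0.4230, ds/dtau = -0.6464, dt/dtau = -0.5263
step 2:
  k1: at (s, t) = (-0.604829, 0.423008), (ds/dtau, dt/dtau) = (-0.646397, -0.526250); Gamma_sss = 0.000000, Gamma_sst = 0.000000, Gamma_stt = -2.588909, Gamma_tss = 0.000000, Gamma_tst = 0.247208, Gamma_ttt = 0.000000; k1 = (-0.646397, -0.526250, 0.716971, -0.168184)
  k2: at (s, t) = (-0.653309, 0.383539), (ds/dtau, dt/dtau) = (-0.592624, -0.538864); Gamma_sss = 0.000000, Gamma_sst = 0.000000, Gamma_stt = -2.557882, Gamma_tss = 0.000000, Gamma_tst = 0.250207, Gamma_ttt = 0.000000; k2 = (-0.592624, -0.538864, 0.742744, -0.159804)
  k3: at (s, t) = (-0.649276, 0.382593), (ds/dtau, dt/dtau) = (-0.590691, -0.538236); Gamma_sss = 0.000000, Gamma_sst = 0.000000, Gamma_stt = -2.560463, Gamma_tss = 0.000000, Gamma_tst = 0.249955, Gamma_ttt = 0.000000; k3 = (-0.590691, -0.538236, 0.741760, -0.158937)
  k4: at (s, t) = (-0.693433, 0.342272), (ds/dtau, dt/dtau) = (-0.535133, -0.550091); Gamma_sss = 0.000000, Gamma_sst = 0.000000, Gamma_stt = -2.532203, Gamma_tss = 0.000000, Gamma_tst = 0.252744, Gamma_ttt = 0.000000; k4 = (-0.535133, -0.550091, 0.766245, -0.148801)
  Y <- Y + (h/6)(k1 + 2k2 + 2k3 + k4): s = -0.6935, t = 0.3422, ds/dtau = -0.5351, dt/dtau = -0.5501
step 3:
  k1: at (s, t) = (-0.693533, 0.342244), (ds/dtau, dt/dtau) = (-0.535091, -0.550112); Gamma_sss = 0.000000, Gamma_sst = 0.000000, Gamma_stt = -2.532139, Gamma_tss = 0.000000, Gamma_tst = 0.252751, Gamma_ttt = 0.000000; k1 = (-0.535091, -0.550112, 0.766284, -0.148799)
  k2: at (s, t) = (-0.733665, 0.300986), (ds/dtau, dt/dtau) = (-0.477620, -0.561272); Gamma_sss = 0.000000, Gamma_sst = 0.000000, Gamma_stt = -2.506455, Gamma_tss = 0.000000, Gamma_tst = 0.255341, Gamma_ttt = 0.000000; k2 = (-0.477620, -0.561272, 0.789599, -0.136901)
  k3: at (s, t) = (-0.729354, 0.300149), (ds/dtau, dt/dtau) = (-0.475871, -0.560380); Gamma_sss = 0.000000, Gamma_sst = 0.000000, Gamma_stt = -2.509213, Gamma_tss = 0.000000, Gamma_tst = 0.255060, Gamma_ttt = 0.000000; k3 = (-0.475871, -0.560380, 0.787957, -0.136033)
  k4: at (s, t) = (-0.764914, 0.258187), (ds/dtau, dt/dtau) = (-0.416897, -0.570517); Gamma_sss = 0.000000, Gamma_sst = 0.000000, Gamma_stt = -2.486455, Gamma_tss = 0.000000, Gamma_tst = 0.257395, Gamma_ttt = 0.000000; k4 = (-0.416897, -0.570517, 0.809316, -0.122441)
  Y <- Y + (h/6)(k1 + 2k2 + 2k3 + k4): s = -0.7650, t = 0.2581, ds/dtau = -0.4168, dt/dtau = -0.5705


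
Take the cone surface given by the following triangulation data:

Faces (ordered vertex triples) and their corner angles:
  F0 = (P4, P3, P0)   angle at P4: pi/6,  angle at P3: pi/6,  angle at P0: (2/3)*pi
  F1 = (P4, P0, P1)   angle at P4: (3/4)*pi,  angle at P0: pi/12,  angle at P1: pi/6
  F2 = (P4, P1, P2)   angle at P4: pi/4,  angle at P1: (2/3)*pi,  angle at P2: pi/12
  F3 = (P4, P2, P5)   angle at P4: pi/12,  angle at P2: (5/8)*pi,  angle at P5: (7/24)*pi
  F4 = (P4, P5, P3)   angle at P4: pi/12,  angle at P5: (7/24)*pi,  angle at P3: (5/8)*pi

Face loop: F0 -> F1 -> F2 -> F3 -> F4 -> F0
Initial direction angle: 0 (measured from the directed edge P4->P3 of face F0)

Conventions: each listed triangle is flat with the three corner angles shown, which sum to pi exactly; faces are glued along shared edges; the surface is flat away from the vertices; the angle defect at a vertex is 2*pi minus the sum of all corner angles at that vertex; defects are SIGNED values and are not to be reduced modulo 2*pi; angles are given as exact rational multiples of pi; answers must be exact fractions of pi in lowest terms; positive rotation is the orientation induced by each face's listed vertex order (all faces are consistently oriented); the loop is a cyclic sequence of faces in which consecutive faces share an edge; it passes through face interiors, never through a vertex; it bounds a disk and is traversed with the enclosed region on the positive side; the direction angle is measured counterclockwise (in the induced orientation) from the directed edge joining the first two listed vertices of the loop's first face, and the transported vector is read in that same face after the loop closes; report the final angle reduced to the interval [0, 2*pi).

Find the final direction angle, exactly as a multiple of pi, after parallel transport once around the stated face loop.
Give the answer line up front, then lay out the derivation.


Answer: final direction angle = (2/3)*pi

enclosed vertex P4: corner angles sum to (4/3)*pi, defect = 2*pi - (4/3)*pi = (2/3)*pi
holonomy = initial angle + sum of enclosed defects (mod 2*pi), positive in the induced orientation
final angle = 0 + (2/3)*pi = (2/3)*pi (mod 2*pi)


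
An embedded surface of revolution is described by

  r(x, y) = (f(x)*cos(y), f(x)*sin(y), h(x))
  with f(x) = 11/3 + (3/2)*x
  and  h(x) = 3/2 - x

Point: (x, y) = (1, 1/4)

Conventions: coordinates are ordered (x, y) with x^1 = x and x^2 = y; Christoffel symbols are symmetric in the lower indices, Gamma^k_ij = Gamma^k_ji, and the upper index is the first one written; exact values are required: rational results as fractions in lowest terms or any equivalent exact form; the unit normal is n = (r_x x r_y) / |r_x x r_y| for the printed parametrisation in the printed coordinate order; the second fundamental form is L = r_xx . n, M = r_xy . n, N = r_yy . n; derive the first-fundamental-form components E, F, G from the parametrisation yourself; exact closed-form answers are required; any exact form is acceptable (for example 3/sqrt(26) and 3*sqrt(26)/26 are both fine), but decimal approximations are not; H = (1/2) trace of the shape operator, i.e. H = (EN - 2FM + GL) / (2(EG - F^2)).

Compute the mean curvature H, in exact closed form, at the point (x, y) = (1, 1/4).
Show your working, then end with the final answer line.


f = 31/6, f' = 3/2, f'' = 0, h' = -1, h'' = 0
E = 13/4, F = 0, G = 961/36; answer radicand W^2 = 13/4
unnormalised second-form numerators: l = 0, m = 0, n = -31/6; L = l/sqrt(13/4), and similarly M = m/sqrt(W^2), N = n/sqrt(W^2)
H = (E*n - 2*F*m + G*l) / (2*(EG - F^2)*sqrt(W^2)); E*n - 2*F*m + G*l = -403/24, EG - F^2 = 12493/144, so H = (-3/31)/sqrt(13/4)

Answer: H = -6*sqrt(13)/403


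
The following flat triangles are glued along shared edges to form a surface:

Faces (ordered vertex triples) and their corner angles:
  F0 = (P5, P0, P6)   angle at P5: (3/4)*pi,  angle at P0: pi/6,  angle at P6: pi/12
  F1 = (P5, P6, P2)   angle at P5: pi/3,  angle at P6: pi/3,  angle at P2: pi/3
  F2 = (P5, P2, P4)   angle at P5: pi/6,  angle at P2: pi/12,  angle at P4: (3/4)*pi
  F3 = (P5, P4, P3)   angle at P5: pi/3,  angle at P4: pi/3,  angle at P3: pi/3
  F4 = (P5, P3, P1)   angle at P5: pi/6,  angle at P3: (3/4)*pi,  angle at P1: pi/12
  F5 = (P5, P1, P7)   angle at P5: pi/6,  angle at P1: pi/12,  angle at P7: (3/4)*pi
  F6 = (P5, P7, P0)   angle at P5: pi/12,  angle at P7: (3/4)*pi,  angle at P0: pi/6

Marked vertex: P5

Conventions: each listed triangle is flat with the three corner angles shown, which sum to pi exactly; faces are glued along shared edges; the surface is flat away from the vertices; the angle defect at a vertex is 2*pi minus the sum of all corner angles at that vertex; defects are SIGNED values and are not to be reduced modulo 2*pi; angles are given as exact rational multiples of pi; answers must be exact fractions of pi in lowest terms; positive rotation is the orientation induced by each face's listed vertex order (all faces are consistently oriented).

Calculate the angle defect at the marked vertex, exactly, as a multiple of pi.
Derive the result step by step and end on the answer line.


Sum of corner angles at P5: 2*pi
defect = 2*pi - 2*pi

Answer: defect(P5) = 0


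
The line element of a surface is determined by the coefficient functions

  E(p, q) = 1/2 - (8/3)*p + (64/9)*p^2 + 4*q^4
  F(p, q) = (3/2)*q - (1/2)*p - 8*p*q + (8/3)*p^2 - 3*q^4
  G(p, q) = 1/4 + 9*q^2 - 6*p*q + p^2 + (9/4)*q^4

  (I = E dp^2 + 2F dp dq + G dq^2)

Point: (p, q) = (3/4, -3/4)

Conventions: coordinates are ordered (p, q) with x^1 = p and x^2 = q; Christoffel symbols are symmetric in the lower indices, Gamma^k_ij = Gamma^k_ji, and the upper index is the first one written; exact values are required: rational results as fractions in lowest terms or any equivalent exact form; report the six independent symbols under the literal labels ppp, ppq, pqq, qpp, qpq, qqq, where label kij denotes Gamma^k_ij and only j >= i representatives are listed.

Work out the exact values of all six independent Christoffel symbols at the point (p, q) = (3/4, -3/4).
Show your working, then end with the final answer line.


E = 241/64, F = 909/256, G = 10201/1024 at the point
E_p = 8, E_q = -27/4, F_p = 19/2, F_q = 9/16, G_p = 6, G_q = -1395/64
EG - F^2 = 51005/2048;  g^inv = (2048/51005) * [[10201/1024, -909/256], [-909/256, 241/64]]
first-kind symbols [ij,l] = (1/2)(d_i g_jl + d_j g_il - d_l g_ij): [pp,p] = E_p/2 = 4, [pp,q] = F_p - E_q/2 = 103/8, [pq,p] = E_q/2 = -27/8, [pq,q] = G_p/2 = 3, [qq,p] = F_q - G_p/2 = -39/16, [qq,q] = G_q/2 = -1395/128
Gamma^p_ij = (G*[ij,p] - F*[ij,q])/(EG - F^2), Gamma^q_ij = (E*[ij,q] - F*[ij,p])/(EG - F^2)

Answer: Gamma_ppp = -119/505, Gamma_ppq = -3591/2020, Gamma_pqq = 4677/8080, Gamma_qpp = 70204/51005, Gamma_qpq = 47679/51005, Gamma_qqq = -265293/204020


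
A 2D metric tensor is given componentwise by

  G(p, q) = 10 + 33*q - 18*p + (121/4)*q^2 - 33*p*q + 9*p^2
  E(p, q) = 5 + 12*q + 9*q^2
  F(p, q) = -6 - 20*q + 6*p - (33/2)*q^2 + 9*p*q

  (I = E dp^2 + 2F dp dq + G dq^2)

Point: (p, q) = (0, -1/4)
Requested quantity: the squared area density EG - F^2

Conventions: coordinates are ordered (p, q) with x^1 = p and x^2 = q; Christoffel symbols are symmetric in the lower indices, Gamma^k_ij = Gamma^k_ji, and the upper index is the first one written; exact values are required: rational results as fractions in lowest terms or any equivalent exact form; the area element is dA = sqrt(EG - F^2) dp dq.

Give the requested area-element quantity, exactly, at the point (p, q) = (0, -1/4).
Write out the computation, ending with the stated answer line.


E = 41/16, F = -65/32, G = 233/64; EG - F^2 = 333/64

Answer: EG - F^2 = 333/64


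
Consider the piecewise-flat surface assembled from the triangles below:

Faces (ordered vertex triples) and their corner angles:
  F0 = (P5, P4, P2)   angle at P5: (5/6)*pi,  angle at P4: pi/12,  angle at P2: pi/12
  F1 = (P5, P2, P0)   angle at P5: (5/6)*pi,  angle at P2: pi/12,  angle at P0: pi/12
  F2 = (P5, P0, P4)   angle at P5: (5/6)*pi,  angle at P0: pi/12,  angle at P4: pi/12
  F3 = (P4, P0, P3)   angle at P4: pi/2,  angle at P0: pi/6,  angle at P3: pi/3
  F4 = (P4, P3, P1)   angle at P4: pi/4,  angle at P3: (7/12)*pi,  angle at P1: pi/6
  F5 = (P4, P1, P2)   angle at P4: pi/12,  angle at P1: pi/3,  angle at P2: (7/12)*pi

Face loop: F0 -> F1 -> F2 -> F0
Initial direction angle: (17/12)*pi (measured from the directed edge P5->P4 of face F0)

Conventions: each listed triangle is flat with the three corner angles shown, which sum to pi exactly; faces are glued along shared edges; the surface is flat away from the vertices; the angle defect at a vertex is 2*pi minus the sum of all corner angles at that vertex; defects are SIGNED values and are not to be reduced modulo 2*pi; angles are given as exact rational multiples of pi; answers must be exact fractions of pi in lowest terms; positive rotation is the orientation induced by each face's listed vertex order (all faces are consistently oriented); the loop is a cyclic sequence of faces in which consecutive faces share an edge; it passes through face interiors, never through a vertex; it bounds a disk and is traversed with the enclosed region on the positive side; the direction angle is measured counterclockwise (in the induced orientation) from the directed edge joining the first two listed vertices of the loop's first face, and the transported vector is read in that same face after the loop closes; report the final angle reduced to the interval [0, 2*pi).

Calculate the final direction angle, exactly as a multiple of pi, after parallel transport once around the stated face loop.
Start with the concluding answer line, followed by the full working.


Answer: final direction angle = (11/12)*pi

enclosed vertex P5: corner angles sum to (5/2)*pi, defect = 2*pi - (5/2)*pi = -pi/2
adding the enclosed defects to the starting angle (mod 2*pi, induced orientation) gives the holonomy
final angle = (17/12)*pi - pi/2 = (11/12)*pi (mod 2*pi)


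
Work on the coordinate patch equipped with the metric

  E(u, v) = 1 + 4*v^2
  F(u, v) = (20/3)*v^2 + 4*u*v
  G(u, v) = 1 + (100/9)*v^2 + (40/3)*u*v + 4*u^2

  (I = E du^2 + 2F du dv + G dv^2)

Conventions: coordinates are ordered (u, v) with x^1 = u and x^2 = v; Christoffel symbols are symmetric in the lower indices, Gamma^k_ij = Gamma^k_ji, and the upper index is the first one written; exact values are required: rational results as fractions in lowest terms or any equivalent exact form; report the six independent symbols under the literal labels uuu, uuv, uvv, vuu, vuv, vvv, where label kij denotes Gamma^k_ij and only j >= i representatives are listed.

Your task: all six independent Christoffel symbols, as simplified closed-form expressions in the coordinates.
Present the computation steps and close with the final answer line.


E = 1 + 4*v^2; F = (20/3)*v^2 + 4*u*v; G = 1 + (100/9)*v^2 + (40/3)*u*v + 4*u^2
Gamma^k_ij = (1/2) g^{kl} (d_i g_jl + d_j g_il - d_l g_ij), with g^inv = (1/(EG-F^2)) [[G, -F], [-F, E]]
first partials: E_u = 0, E_v = 8*v, F_u = 4*v, F_v = (40/3)*v + 4*u, G_u = (40/3)*v + 8*u, G_v = (200/9)*v + (40/3)*u
D = EG - F^2 = 1 + (136/9)*v^2 + (40/3)*u*v + 4*u^2
expanded: Gamma^u_uu = (G E_u - 2F F_u + F E_v)/(2D), Gamma^u_uv = (G E_v - F G_u)/(2D), Gamma^u_vv = (2G F_v - G G_u - F G_v)/(2D), Gamma^v_uu = (2E F_u - E E_v - F E_u)/(2D), Gamma^v_uv = (E G_u - F E_v)/(2D), Gamma^v_vv = (E G_v - 2F F_v + F G_u)/(2D); substitute and cancel common factors

Answer: Gamma_uuu = 0, Gamma_uuv = 36*v/(36*u^2 + 120*u*v + 136*v^2 + 9), Gamma_uvv = 60*v/(36*u^2 + 120*u*v + 136*v^2 + 9), Gamma_vuu = 0, Gamma_vuv = (36*u + 60*v)/(36*u^2 + 120*u*v + 136*v^2 + 9), Gamma_vvv = (60*u + 100*v)/(36*u^2 + 120*u*v + 136*v^2 + 9)


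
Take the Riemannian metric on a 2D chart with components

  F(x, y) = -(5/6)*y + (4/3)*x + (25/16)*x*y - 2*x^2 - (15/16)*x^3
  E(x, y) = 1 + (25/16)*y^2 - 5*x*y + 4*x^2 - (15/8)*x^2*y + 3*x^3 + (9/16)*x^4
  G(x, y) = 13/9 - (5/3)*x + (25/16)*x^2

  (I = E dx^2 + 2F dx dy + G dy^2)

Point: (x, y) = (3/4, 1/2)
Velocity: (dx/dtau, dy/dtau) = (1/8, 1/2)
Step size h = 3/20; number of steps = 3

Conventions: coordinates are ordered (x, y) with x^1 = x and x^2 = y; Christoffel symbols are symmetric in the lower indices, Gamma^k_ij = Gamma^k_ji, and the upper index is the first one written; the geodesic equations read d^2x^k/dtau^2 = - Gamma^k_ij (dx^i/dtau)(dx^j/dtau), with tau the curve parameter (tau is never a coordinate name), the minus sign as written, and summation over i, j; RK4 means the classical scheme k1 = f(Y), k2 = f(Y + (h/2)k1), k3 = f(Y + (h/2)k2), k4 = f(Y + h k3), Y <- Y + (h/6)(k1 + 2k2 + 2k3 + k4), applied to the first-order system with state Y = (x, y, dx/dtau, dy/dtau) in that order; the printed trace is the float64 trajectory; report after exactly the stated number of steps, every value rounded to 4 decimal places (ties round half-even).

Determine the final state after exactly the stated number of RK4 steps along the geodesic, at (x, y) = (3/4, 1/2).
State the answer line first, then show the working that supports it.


Answer: x = 0.8115, y = 0.7238, dx/dtau = 0.1484, dy/dtau = 0.4942

f(Y) = (dx/dtau, dy/dtau, -Gamma^x_ij Y'^i Y'^j, -Gamma^y_ij Y'^i Y'^j) with the Gammas evaluated at the stage position; h = 0.150000; intermediate values shown to 6 dp
step 0: x = 0.7500, y = 0.5000, dx/dtau = 0.1250, dy/dtau = 0.5000
step 1:
  k1: at (x, y) = (0.750000, 0.500000), (dx/dtau, dy/dtau) = (0.125000, 0.500000); Gamma_xxx = 1.470921, Gamma_xxy = -0.588368, Gamma_xyy = 0.000000, Gamma_yxx = -0.307180, Gamma_yxy = 0.122872, Gamma_yyy = 0.000000; k1 = (0.125000, 0.500000, 0.050563, -0.010559)
  k2: at (x, y) = (0.759375, 0.537500), (dx/dtau, dy/dtau) = (0.128792, 0.499208); Gamma_xxx = 1.478316, Gamma_xxy = -0.588677, Gamma_xyy = 0.000000, Gamma_yxx = -0.326492, Gamma_yxy = 0.130012, Gamma_yyy = 0.000000; k2 = (0.128792, 0.499208, 0.051175, -0.011302)
  k3: at (x, y) = (0.759659, 0.537441), (dx/dtau, dy/dtau) = (0.128838, 0.499152); Gamma_xxx = 1.478178, Gamma_xxy = -0.588542, Gamma_xyy = 0.000000, Gamma_yxx = -0.326625, Gamma_yxy = 0.130047, Gamma_yyy = 0.000000; k3 = (0.128838, 0.499152, 0.051161, -0.011305)
  k4: at (x, y) = (0.769326, 0.574873), (dx/dtau, dy/dtau) = (0.132674, 0.498304); Gamma_xxx = 1.484950, Gamma_xxy = -0.588521, Gamma_xyy = 0.000000, Gamma_yxx = -0.346567, Gamma_yxy = 0.137353, Gamma_yyy = 0.000000; k4 = (0.132674, 0.498304, 0.051678, -0.012061)
  Y <- Y + (h/6)(k1 + 2k2 + 2k3 + k4): x = 0.7693, y = 0.5749, dx/dtau = 0.1327, dy/dtau = 0.4983
step 2:
  k1: at (x, y) = (0.769323, 0.574876), (dx/dtau, dy/dtau) = (0.132673, 0.498304); Gamma_xxx = 1.484951, Gamma_xxy = -0.588522, Gamma_xyy = 0.000000, Gamma_yxx = -0.346567, Gamma_yxy = 0.137353, Gamma_yyy = 0.000000; k1 = (0.132673, 0.498304, 0.051678, -0.012061)
  k2: at (x, y) = (0.779274, 0.612248), (dx/dtau, dy/dtau) = (0.136549, 0.497400); Gamma_xxx = 1.491100, Gamma_xxy = -0.588175, Gamma_xyy = 0.000000, Gamma_yxx = -0.367107, Gamma_yxy = 0.144808, Gamma_yyy = 0.000000; k2 = (0.136549, 0.497400, 0.052095, -0.012826)
  k3: at (x, y) = (0.779565, 0.612181), (dx/dtau, dy/dtau) = (0.136580, 0.497342); Gamma_xxx = 1.490969, Gamma_xxy = -0.588043, Gamma_xyy = 0.000000, Gamma_yxx = -0.367213, Gamma_yxy = 0.144830, Gamma_yyy = 0.000000; k3 = (0.136580, 0.497342, 0.052075, -0.012826)
  k4: at (x, y) = (0.789810, 0.649477), (dx/dtau, dy/dtau) = (0.140484, 0.496380); Gamma_xxx = 1.496497, Gamma_xxy = -0.587375, Gamma_xyy = 0.000000, Gamma_yxx = -0.388282, Gamma_yxy = 0.152401, Gamma_yyy = 0.000000; k4 = (0.140484, 0.496380, 0.052385, -0.013592)
  Y <- Y + (h/6)(k1 + 2k2 + 2k3 + k4): x = 0.7898, y = 0.6495, dx/dtau = 0.1405, dy/dtau = 0.4964
step 3:
  k1: at (x, y) = (0.789809, 0.649480), (dx/dtau, dy/dtau) = (0.140483, 0.496380); Gamma_xxx = 1.496498, Gamma_xxy = -0.587375, Gamma_xyy = 0.000000, Gamma_yxx = -0.388283, Gamma_yxy = 0.152401, Gamma_yyy = 0.000000; k1 = (0.140483, 0.496380, 0.052385, -0.013592)
  k2: at (x, y) = (0.800345, 0.686708), (dx/dtau, dy/dtau) = (0.144412, 0.495361); Gamma_xxx = 1.501409, Gamma_xxy = -0.586393, Gamma_xyy = 0.000000, Gamma_yxx = -0.409839, Gamma_yxy = 0.160067, Gamma_yyy = 0.000000; k2 = (0.144412, 0.495361, 0.052585, -0.014354)
  k3: at (x, y) = (0.800640, 0.686632), (dx/dtau, dy/dtau) = (0.144427, 0.495304); Gamma_xxx = 1.501287, Gamma_xxy = -0.586264, Gamma_xyy = 0.000000, Gamma_yxx = -0.409909, Gamma_yxy = 0.160073, Gamma_yyy = 0.000000; k3 = (0.144427, 0.495304, 0.052562, -0.014351)
  k4: at (x, y) = (0.811473, 0.723775), (dx/dtau, dy/dtau) = (0.148367, 0.494228); Gamma_xxx = 1.505593, Gamma_xxy = -0.584976, Gamma_xyy = 0.000000, Gamma_yxx = -0.431862, Gamma_yxy = 0.167794, Gamma_yyy = 0.000000; k4 = (0.148367, 0.494228, 0.052647, -0.015101)
  Y <- Y + (h/6)(k1 + 2k2 + 2k3 + k4): x = 0.8115, y = 0.7238, dx/dtau = 0.1484, dy/dtau = 0.4942


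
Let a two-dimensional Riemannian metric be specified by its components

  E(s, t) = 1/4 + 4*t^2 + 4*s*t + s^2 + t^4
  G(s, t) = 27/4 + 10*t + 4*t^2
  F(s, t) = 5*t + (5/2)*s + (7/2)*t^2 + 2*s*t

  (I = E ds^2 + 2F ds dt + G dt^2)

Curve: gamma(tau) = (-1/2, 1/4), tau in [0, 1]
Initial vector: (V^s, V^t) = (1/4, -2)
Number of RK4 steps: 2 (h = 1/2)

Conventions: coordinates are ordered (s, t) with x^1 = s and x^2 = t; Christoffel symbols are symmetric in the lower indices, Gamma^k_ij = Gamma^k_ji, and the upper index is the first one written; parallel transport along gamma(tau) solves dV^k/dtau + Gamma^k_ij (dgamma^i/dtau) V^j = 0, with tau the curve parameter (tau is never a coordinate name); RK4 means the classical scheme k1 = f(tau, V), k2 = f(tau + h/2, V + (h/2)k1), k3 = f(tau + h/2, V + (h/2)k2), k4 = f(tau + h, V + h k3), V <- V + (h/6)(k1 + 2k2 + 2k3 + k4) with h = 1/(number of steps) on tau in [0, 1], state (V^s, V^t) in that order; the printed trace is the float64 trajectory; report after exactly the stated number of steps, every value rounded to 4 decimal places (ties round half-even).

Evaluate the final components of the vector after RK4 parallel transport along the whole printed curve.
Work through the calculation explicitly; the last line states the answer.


gamma'(tau) = (0, 0); f(tau, V)^k = -Gamma^k_ij(gamma(tau)) gamma'^i(tau) V^j; h = 1/2; intermediate values shown to 6 dp
curve data and Christoffel symbols at the stage parameters:
  tau = 0.000000: gamma = (-0.500000, 0.250000), gamma' = (0.000000, 0.000000); Gamma_sss = 0.038477, Gamma_sst = 0.123127, Gamma_stt = 22.733090, Gamma_tss = 0.312627, Gamma_tst = 0.000405, Gamma_ttt = 0.706359
  tau = 0.250000: gamma = (-0.500000, 0.250000), gamma' = (0.000000, 0.000000); Gamma_sss = 0.038477, Gamma_sst = 0.123127, Gamma_stt = 22.733090, Gamma_tss = 0.312627, Gamma_tst = 0.000405, Gamma_ttt = 0.706359
  tau = 0.500000: gamma = (-0.500000, 0.250000), gamma' = (0.000000, 0.000000); Gamma_sss = 0.038477, Gamma_sst = 0.123127, Gamma_stt = 22.733090, Gamma_tss = 0.312627, Gamma_tst = 0.000405, Gamma_ttt = 0.706359
  tau = 0.750000: gamma = (-0.500000, 0.250000), gamma' = (0.000000, 0.000000); Gamma_sss = 0.038477, Gamma_sst = 0.123127, Gamma_stt = 22.733090, Gamma_tss = 0.312627, Gamma_tst = 0.000405, Gamma_ttt = 0.706359
  tau = 1.000000: gamma = (-0.500000, 0.250000), gamma' = (0.000000, 0.000000); Gamma_sss = 0.038477, Gamma_sst = 0.123127, Gamma_stt = 22.733090, Gamma_tss = 0.312627, Gamma_tst = 0.000405, Gamma_ttt = 0.706359
step 0: V^s = 0.2500, V^t = -2.0000
step 1: k1 = (0.000000, 0.000000), k2 = (0.000000, 0.000000), k3 = (0.000000, 0.000000), k4 = (0.000000, 0.000000); V <- V + (h/6)(k1 + 2k2 + 2k3 + k4): V^s = 0.2500, V^t = -2.0000
step 2: k1 = (0.000000, 0.000000), k2 = (0.000000, 0.000000), k3 = (0.000000, 0.000000), k4 = (0.000000, 0.000000); V <- V + (h/6)(k1 + 2k2 + 2k3 + k4): V^s = 0.2500, V^t = -2.0000

Answer: V^s = 0.2500, V^t = -2.0000
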